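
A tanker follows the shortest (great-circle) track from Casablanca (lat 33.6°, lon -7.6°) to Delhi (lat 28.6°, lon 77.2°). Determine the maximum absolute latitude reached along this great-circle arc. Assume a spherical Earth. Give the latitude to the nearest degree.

≈ 39°

The great circle lies in the plane with unit normal n̂ = (p₁ × p₂)/|p₁ × p₂|.
Here n̂_z ≈ +0.772; the vertex latitude is φ_max = arccos|n̂_z| ≈ 39.5°.
Check via Clairaut: cos φ_max = |cos φ₁| · sin C = cos(33.6°)·sin(67.9°) ≈ 0.772, again giving ≈ 39.5°.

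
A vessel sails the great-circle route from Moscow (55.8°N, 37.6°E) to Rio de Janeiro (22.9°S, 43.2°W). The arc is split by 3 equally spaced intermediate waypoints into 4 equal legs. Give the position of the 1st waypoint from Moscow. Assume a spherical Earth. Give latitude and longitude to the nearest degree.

Write both endpoints as unit vectors p₁, p₂ with components (cos φ cos λ, cos φ sin λ, sin φ).
The central angle between the endpoints is δ = arccos(p₁·p₂) ≈ 1.812 rad (103.8°).
Interpolate at f = 1/4 with slerp weights a = sin((1−f)δ)/sin δ ≈ 1.007, b = sin(fδ)/sin δ ≈ 0.451.
p = a·p₁ + b·p₂ ≈ (0.751, 0.061, 0.657); φ = arcsin(p_z) ≈ 41.10°, λ = atan2(p_y, p_x) ≈ 4.65°.

≈ (41°N, 5°E)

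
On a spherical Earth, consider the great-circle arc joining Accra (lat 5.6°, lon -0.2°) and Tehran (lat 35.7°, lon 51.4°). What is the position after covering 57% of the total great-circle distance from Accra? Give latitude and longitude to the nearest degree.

≈ lat 25°, lon 26°

Convert each endpoint to a unit vector on the sphere (x = cos φ cos λ, y = cos φ sin λ, z = sin φ).
The central angle between the endpoints is δ = arccos(p₁·p₂) ≈ 0.978 rad (56.0°).
Interpolate at f = 0.57 with slerp weights a = sin((1−f)δ)/sin δ ≈ 0.492, b = sin(fδ)/sin δ ≈ 0.638.
p = a·p₁ + b·p₂ ≈ (0.813, 0.403, 0.420); φ = arcsin(p_z) ≈ 24.85°, λ = atan2(p_y, p_x) ≈ 26.37°.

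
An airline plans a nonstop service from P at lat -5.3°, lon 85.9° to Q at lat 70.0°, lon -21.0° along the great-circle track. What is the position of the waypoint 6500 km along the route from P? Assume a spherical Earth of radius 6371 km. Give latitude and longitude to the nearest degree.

From cos δ = sin φ₁ sin φ₂ + cos φ₁ cos φ₂ cos Δλ, the central angle is δ ≈ 1.758 rad (100.7°). The total great-circle distance is δ·R ≈ 1.758 × 6371 ≈ 11198 km, so the target fraction is f = 6500/11198 ≈ 0.580.
Interpolate at f ≈ 0.580 with slerp weights a = sin((1−f)δ)/sin δ ≈ 0.684, b = sin(fδ)/sin δ ≈ 0.867.
p = a·p₁ + b·p₂ ≈ (0.326, 0.573, 0.752); φ = arcsin(p_z) ≈ 48.75°, λ = atan2(p_y, p_x) ≈ 60.40°.

≈ lat 49°, lon 60°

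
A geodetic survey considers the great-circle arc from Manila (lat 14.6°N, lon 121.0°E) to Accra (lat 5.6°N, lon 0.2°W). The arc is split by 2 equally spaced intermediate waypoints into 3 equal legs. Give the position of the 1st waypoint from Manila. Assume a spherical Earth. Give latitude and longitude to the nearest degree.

≈ lat 21°N, lon 80°E

The haversine formula gives a central angle δ ≈ 2.065 rad (118.3°) between the endpoints.
Interpolate at f = 1/3 with slerp weights a = sin((1−f)δ)/sin δ ≈ 1.115, b = sin(fδ)/sin δ ≈ 0.722.
p = a·p₁ + b·p₂ ≈ (0.163, 0.922, 0.351); φ = arcsin(p_z) ≈ 20.57°, λ = atan2(p_y, p_x) ≈ 80.00°.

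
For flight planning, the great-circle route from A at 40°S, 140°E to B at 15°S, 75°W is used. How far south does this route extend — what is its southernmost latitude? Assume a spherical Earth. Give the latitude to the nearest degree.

The great circle lies in the plane with unit normal n̂ = (p₁ × p₂)/|p₁ × p₂|.
Here n̂_z ≈ +0.473; the vertex latitude is φ_max = arccos|n̂_z| ≈ 61.8°.
Check via Clairaut: cos φ_max = |cos φ₁| · sin C = cos(40.0°)·sin(141.9°) ≈ 0.473, again giving ≈ 61.8°.

≈ 62°S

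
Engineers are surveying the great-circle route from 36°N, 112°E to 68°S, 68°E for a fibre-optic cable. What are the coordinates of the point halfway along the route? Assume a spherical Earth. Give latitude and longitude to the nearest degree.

≈ 17°S, 98°E

Convert each endpoint to a unit vector on the sphere (x = cos φ cos λ, y = cos φ sin λ, z = sin φ).
The central angle between the endpoints is δ = arccos(p₁·p₂) ≈ 1.904 rad (109.1°).
Interpolate at f = 1/2 with slerp weights a = sin((1−f)δ)/sin δ ≈ 0.862, b = sin(fδ)/sin δ ≈ 0.862.
p = a·p₁ + b·p₂ ≈ (-0.140, 0.946, -0.293); φ = arcsin(p_z) ≈ -17.01°, λ = atan2(p_y, p_x) ≈ 98.43°.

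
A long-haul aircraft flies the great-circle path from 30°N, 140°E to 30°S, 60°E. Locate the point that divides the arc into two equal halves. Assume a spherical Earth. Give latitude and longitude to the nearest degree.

Convert each endpoint to a unit vector on the sphere (x = cos φ cos λ, y = cos φ sin λ, z = sin φ).
The central angle between the endpoints is δ = arccos(p₁·p₂) ≈ 1.691 rad (96.9°).
Interpolate at f = 1/2 with slerp weights a = sin((1−f)δ)/sin δ ≈ 0.754, b = sin(fδ)/sin δ ≈ 0.754.
p = a·p₁ + b·p₂ ≈ (-0.174, 0.985, 0.000); φ = arcsin(p_z) ≈ 0.00°, λ = atan2(p_y, p_x) ≈ 100.00°.

≈ 0°N, 100°E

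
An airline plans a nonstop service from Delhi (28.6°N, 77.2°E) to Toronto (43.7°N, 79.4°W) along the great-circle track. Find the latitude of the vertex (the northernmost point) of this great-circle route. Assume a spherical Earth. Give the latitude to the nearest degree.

The great circle lies in the plane with unit normal n̂ = (p₁ × p₂)/|p₁ × p₂|.
Here n̂_z ≈ -0.260; the vertex latitude is φ_max = arccos|n̂_z| ≈ 74.9°.
Check via Clairaut: cos φ_max = |cos φ₁| · sin C = cos(28.6°)·sin(17.3°) ≈ 0.260, again giving ≈ 74.9°.

≈ 75°N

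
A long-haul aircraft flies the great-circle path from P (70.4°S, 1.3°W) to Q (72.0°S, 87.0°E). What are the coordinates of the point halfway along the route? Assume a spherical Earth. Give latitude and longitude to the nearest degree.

From cos δ = sin φ₁ sin φ₂ + cos φ₁ cos φ₂ cos Δλ, the central angle is δ ≈ 0.453 rad (26.0°).
Interpolate at f = 1/2 with slerp weights a = sin((1−f)δ)/sin δ ≈ 0.513, b = sin(fδ)/sin δ ≈ 0.513.
p = a·p₁ + b·p₂ ≈ (0.180, 0.154, -0.971); φ = arcsin(p_z) ≈ -76.26°, λ = atan2(p_y, p_x) ≈ 40.57°.

≈ (76°S, 41°E)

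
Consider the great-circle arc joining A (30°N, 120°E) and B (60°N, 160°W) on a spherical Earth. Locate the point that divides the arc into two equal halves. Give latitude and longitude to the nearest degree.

Convert each endpoint to a unit vector on the sphere (x = cos φ cos λ, y = cos φ sin λ, z = sin φ).
The central angle between the endpoints is δ = arccos(p₁·p₂) ≈ 1.038 rad (59.5°).
Interpolate at f = 1/2 with slerp weights a = sin((1−f)δ)/sin δ ≈ 0.576, b = sin(fδ)/sin δ ≈ 0.576.
p = a·p₁ + b·p₂ ≈ (-0.520, 0.333, 0.787); φ = arcsin(p_z) ≈ 51.86°, λ = atan2(p_y, p_x) ≈ 147.33°.

≈ (52°N, 147°E)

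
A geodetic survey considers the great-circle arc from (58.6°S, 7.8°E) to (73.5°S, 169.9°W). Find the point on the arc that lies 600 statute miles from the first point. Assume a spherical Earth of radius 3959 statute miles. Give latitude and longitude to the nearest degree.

≈ (67°S, 7°E)

Write both endpoints as unit vectors p₁, p₂ with components (cos φ cos λ, cos φ sin λ, sin φ).
The central angle between the endpoints is δ = arccos(p₁·p₂) ≈ 0.836 rad (47.9°). The total great-circle distance is δ·R ≈ 0.836 × 3959 ≈ 3309 mi, so the target fraction is f = 600/3309 ≈ 0.181.
Interpolate at f ≈ 0.181 with slerp weights a = sin((1−f)δ)/sin δ ≈ 0.852, b = sin(fδ)/sin δ ≈ 0.204.
p = a·p₁ + b·p₂ ≈ (0.383, 0.050, -0.922); φ = arcsin(p_z) ≈ -67.28°, λ = atan2(p_y, p_x) ≈ 7.46°.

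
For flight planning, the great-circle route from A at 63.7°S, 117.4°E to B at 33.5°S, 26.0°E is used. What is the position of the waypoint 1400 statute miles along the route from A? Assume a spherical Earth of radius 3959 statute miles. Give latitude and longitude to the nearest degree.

≈ 63°S, 72°E

Convert each endpoint to a unit vector on the sphere (x = cos φ cos λ, y = cos φ sin λ, z = sin φ).
The central angle between the endpoints is δ = arccos(p₁·p₂) ≈ 1.064 rad (60.9°). The total great-circle distance is δ·R ≈ 1.064 × 3959 ≈ 4211 mi, so the target fraction is f = 1400/4211 ≈ 0.332.
Interpolate at f ≈ 0.332 with slerp weights a = sin((1−f)δ)/sin δ ≈ 0.746, b = sin(fδ)/sin δ ≈ 0.396.
p = a·p₁ + b·p₂ ≈ (0.145, 0.438, -0.887); φ = arcsin(p_z) ≈ -62.52°, λ = atan2(p_y, p_x) ≈ 71.70°.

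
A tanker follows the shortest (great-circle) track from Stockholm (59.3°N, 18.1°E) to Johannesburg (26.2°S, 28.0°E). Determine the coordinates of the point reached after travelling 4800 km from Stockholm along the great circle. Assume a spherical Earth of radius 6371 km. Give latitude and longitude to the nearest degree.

The haversine formula gives a central angle δ ≈ 1.499 rad (85.9°) between the endpoints. The total great-circle distance is δ·R ≈ 1.499 × 6371 ≈ 9551 km, so the target fraction is f = 4800/9551 ≈ 0.503.
Interpolate at f ≈ 0.503 with slerp weights a = sin((1−f)δ)/sin δ ≈ 0.680, b = sin(fδ)/sin δ ≈ 0.686.
p = a·p₁ + b·p₂ ≈ (0.873, 0.397, 0.282); φ = arcsin(p_z) ≈ 16.38°, λ = atan2(p_y, p_x) ≈ 24.43°.

≈ 16°N, 24°E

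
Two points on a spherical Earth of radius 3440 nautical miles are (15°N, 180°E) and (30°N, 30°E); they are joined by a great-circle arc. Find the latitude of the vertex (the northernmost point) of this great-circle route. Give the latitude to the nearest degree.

≈ 59°N

The great circle lies in the plane with unit normal n̂ = (p₁ × p₂)/|p₁ × p₂|.
Here n̂_z ≈ -0.520; the vertex latitude is φ_max = arccos|n̂_z| ≈ 58.6°.
Check via Clairaut: cos φ_max = |cos φ₁| · sin C = cos(15.0°)·sin(32.6°) ≈ 0.520, again giving ≈ 58.6°.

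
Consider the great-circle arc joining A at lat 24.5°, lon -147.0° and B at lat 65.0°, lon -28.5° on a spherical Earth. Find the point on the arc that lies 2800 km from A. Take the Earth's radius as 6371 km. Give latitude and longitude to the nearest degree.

Write both endpoints as unit vectors p₁, p₂ with components (cos φ cos λ, cos φ sin λ, sin φ).
The central angle between the endpoints is δ = arccos(p₁·p₂) ≈ 1.377 rad (78.9°). The total great-circle distance is δ·R ≈ 1.377 × 6371 ≈ 8774 km, so the target fraction is f = 2800/8774 ≈ 0.319.
Interpolate at f ≈ 0.319 with slerp weights a = sin((1−f)δ)/sin δ ≈ 0.822, b = sin(fδ)/sin δ ≈ 0.434.
p = a·p₁ + b·p₂ ≈ (-0.466, -0.495, 0.734); φ = arcsin(p_z) ≈ 47.19°, λ = atan2(p_y, p_x) ≈ -133.29°.

≈ lat 47°, lon -133°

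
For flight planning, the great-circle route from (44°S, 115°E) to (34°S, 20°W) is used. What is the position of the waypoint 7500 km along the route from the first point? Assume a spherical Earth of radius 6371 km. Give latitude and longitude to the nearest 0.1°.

From cos δ = sin φ₁ sin φ₂ + cos φ₁ cos φ₂ cos Δλ, the central angle is δ ≈ 1.604 rad (91.9°). The total great-circle distance is δ·R ≈ 1.604 × 6371 ≈ 10219 km, so the target fraction is f = 7500/10219 ≈ 0.734.
Interpolate at f ≈ 0.734 with slerp weights a = sin((1−f)δ)/sin δ ≈ 0.414, b = sin(fδ)/sin δ ≈ 0.924.
p = a·p₁ + b·p₂ ≈ (0.594, 0.008, -0.804); φ = arcsin(p_z) ≈ -53.56°, λ = atan2(p_y, p_x) ≈ 0.78°.

≈ (53.6°S, 0.8°E)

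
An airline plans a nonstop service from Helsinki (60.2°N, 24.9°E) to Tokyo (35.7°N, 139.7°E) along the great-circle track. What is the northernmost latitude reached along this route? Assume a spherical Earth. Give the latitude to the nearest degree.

The great circle lies in the plane with unit normal n̂ = (p₁ × p₂)/|p₁ × p₂|.
Here n̂_z ≈ +0.389; the vertex latitude is φ_max = arccos|n̂_z| ≈ 67.1°.

≈ 67°N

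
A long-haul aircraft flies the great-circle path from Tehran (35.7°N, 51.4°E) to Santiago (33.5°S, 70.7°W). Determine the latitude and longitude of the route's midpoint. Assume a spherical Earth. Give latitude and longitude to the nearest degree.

≈ (2°N, 11°W)

From cos δ = sin φ₁ sin φ₂ + cos φ₁ cos φ₂ cos Δλ, the central angle is δ ≈ 2.321 rad (133.0°).
Interpolate at f = 1/2 with slerp weights a = sin((1−f)δ)/sin δ ≈ 1.254, b = sin(fδ)/sin δ ≈ 1.254.
p = a·p₁ + b·p₂ ≈ (0.981, -0.191, 0.040); φ = arcsin(p_z) ≈ 2.27°, λ = atan2(p_y, p_x) ≈ -11.02°.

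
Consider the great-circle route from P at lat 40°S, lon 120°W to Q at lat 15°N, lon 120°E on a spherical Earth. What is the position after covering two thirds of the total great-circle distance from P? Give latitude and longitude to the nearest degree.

≈ lat 11°S, lon 152°E

From cos δ = sin φ₁ sin φ₂ + cos φ₁ cos φ₂ cos Δλ, the central angle is δ ≈ 2.137 rad (122.4°).
Interpolate at f = 2/3 with slerp weights a = sin((1−f)δ)/sin δ ≈ 0.774, b = sin(fδ)/sin δ ≈ 1.172.
p = a·p₁ + b·p₂ ≈ (-0.863, 0.467, -0.194); φ = arcsin(p_z) ≈ -11.21°, λ = atan2(p_y, p_x) ≈ 151.58°.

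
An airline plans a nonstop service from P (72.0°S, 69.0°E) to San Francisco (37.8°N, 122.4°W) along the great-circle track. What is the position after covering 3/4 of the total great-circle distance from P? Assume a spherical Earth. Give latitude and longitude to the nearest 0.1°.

≈ (1.6°N, 126.0°W)

Convert each endpoint to a unit vector on the sphere (x = cos φ cos λ, y = cos φ sin λ, z = sin φ).
The central angle between the endpoints is δ = arccos(p₁·p₂) ≈ 2.536 rad (145.3°).
Interpolate at f = 3/4 with slerp weights a = sin((1−f)δ)/sin δ ≈ 1.041, b = sin(fδ)/sin δ ≈ 1.662.
p = a·p₁ + b·p₂ ≈ (-0.588, -0.808, 0.028); φ = arcsin(p_z) ≈ 1.63°, λ = atan2(p_y, p_x) ≈ -126.05°.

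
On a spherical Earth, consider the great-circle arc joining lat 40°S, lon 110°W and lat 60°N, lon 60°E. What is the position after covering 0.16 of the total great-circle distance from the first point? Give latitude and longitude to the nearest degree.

≈ lat 15°S, lon 104°W

Convert each endpoint to a unit vector on the sphere (x = cos φ cos λ, y = cos φ sin λ, z = sin φ).
The central angle between the endpoints is δ = arccos(p₁·p₂) ≈ 2.776 rad (159.0°).
Interpolate at f = 0.16 with slerp weights a = sin((1−f)δ)/sin δ ≈ 2.025, b = sin(fδ)/sin δ ≈ 1.202.
p = a·p₁ + b·p₂ ≈ (-0.230, -0.937, -0.261); φ = arcsin(p_z) ≈ -15.14°, λ = atan2(p_y, p_x) ≈ -103.80°.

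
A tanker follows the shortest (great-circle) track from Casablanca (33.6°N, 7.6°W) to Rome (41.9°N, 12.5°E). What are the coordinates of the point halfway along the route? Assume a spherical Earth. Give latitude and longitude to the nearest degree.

≈ (38°N, 2°E)

Write both endpoints as unit vectors p₁, p₂ with components (cos φ cos λ, cos φ sin λ, sin φ).
The central angle between the endpoints is δ = arccos(p₁·p₂) ≈ 0.312 rad (17.9°).
Interpolate at f = 1/2 with slerp weights a = sin((1−f)δ)/sin δ ≈ 0.506, b = sin(fδ)/sin δ ≈ 0.506.
p = a·p₁ + b·p₂ ≈ (0.786, 0.026, 0.618); φ = arcsin(p_z) ≈ 38.18°, λ = atan2(p_y, p_x) ≈ 1.88°.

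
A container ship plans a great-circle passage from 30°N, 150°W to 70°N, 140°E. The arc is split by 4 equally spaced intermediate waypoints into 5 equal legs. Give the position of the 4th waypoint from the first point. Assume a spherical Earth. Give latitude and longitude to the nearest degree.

Convert each endpoint to a unit vector on the sphere (x = cos φ cos λ, y = cos φ sin λ, z = sin φ).
The central angle between the endpoints is δ = arccos(p₁·p₂) ≈ 0.963 rad (55.2°).
Interpolate at f = 4/5 with slerp weights a = sin((1−f)δ)/sin δ ≈ 0.233, b = sin(fδ)/sin δ ≈ 0.848.
p = a·p₁ + b·p₂ ≈ (-0.397, 0.086, 0.914); φ = arcsin(p_z) ≈ 66.03°, λ = atan2(p_y, p_x) ≈ 167.84°.

≈ 66°N, 168°E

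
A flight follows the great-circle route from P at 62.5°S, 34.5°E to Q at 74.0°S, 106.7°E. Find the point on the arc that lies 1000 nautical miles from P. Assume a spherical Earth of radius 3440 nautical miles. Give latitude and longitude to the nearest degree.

Convert each endpoint to a unit vector on the sphere (x = cos φ cos λ, y = cos φ sin λ, z = sin φ).
The central angle between the endpoints is δ = arccos(p₁·p₂) ≈ 0.470 rad (26.9°). The total great-circle distance is δ·R ≈ 0.470 × 3440 ≈ 1617 nmi, so the target fraction is f = 1000/1617 ≈ 0.618.
Interpolate at f ≈ 0.618 with slerp weights a = sin((1−f)δ)/sin δ ≈ 0.394, b = sin(fδ)/sin δ ≈ 0.633.
p = a·p₁ + b·p₂ ≈ (0.100, 0.270, -0.958); φ = arcsin(p_z) ≈ -73.27°, λ = atan2(p_y, p_x) ≈ 69.73°.

≈ 73°S, 70°E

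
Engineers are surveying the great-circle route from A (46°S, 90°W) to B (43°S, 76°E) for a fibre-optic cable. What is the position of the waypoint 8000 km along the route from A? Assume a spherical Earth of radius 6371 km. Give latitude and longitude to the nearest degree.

Convert each endpoint to a unit vector on the sphere (x = cos φ cos λ, y = cos φ sin λ, z = sin φ).
The central angle between the endpoints is δ = arccos(p₁·p₂) ≈ 1.573 rad (90.1°). The total great-circle distance is δ·R ≈ 1.573 × 6371 ≈ 10023 km, so the target fraction is f = 8000/10023 ≈ 0.798.
Interpolate at f ≈ 0.798 with slerp weights a = sin((1−f)δ)/sin δ ≈ 0.312, b = sin(fδ)/sin δ ≈ 0.951.
p = a·p₁ + b·p₂ ≈ (0.168, 0.458, -0.873); φ = arcsin(p_z) ≈ -60.81°, λ = atan2(p_y, p_x) ≈ 69.83°.

≈ (61°S, 70°E)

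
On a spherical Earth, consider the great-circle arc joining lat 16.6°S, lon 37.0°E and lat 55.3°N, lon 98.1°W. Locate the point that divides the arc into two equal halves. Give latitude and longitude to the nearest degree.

Write both endpoints as unit vectors p₁, p₂ with components (cos φ cos λ, cos φ sin λ, sin φ).
The central angle between the endpoints is δ = arccos(p₁·p₂) ≈ 2.241 rad (128.4°).
Interpolate at f = 1/2 with slerp weights a = sin((1−f)δ)/sin δ ≈ 1.149, b = sin(fδ)/sin δ ≈ 1.149.
p = a·p₁ + b·p₂ ≈ (0.787, 0.015, 0.616); φ = arcsin(p_z) ≈ 38.06°, λ = atan2(p_y, p_x) ≈ 1.10°.

≈ lat 38°N, lon 1°E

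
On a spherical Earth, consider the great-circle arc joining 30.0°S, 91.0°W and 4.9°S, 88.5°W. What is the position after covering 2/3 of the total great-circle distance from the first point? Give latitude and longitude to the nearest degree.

Write both endpoints as unit vectors p₁, p₂ with components (cos φ cos λ, cos φ sin λ, sin φ).
The central angle between the endpoints is δ = arccos(p₁·p₂) ≈ 0.440 rad (25.2°).
Interpolate at f = 2/3 with slerp weights a = sin((1−f)δ)/sin δ ≈ 0.343, b = sin(fδ)/sin δ ≈ 0.679.
p = a·p₁ + b·p₂ ≈ (0.013, -0.973, -0.230); φ = arcsin(p_z) ≈ -13.27°, λ = atan2(p_y, p_x) ≈ -89.26°.

≈ 13°S, 89°W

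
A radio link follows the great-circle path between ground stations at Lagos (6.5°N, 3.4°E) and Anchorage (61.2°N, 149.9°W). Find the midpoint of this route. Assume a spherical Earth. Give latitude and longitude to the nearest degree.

From cos δ = sin φ₁ sin φ₂ + cos φ₁ cos φ₂ cos Δλ, the central angle is δ ≈ 1.905 rad (109.2°).
Interpolate at f = 1/2 with slerp weights a = sin((1−f)δ)/sin δ ≈ 0.863, b = sin(fδ)/sin δ ≈ 0.863.
p = a·p₁ + b·p₂ ≈ (0.496, -0.158, 0.854); φ = arcsin(p_z) ≈ 58.63°, λ = atan2(p_y, p_x) ≈ -17.62°.

≈ 59°N, 18°W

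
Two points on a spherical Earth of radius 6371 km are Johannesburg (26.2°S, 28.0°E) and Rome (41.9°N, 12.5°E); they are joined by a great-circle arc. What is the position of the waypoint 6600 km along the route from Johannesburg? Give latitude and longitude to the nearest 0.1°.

Write both endpoints as unit vectors p₁, p₂ with components (cos φ cos λ, cos φ sin λ, sin φ).
The central angle between the endpoints is δ = arccos(p₁·p₂) ≈ 1.215 rad (69.6°). The total great-circle distance is δ·R ≈ 1.215 × 6371 ≈ 7738 km, so the target fraction is f = 6600/7738 ≈ 0.853.
Interpolate at f ≈ 0.853 with slerp weights a = sin((1−f)δ)/sin δ ≈ 0.190, b = sin(fδ)/sin δ ≈ 0.918.
p = a·p₁ + b·p₂ ≈ (0.817, 0.228, 0.529); φ = arcsin(p_z) ≈ 31.96°, λ = atan2(p_y, p_x) ≈ 15.57°.

≈ 32.0°N, 15.6°E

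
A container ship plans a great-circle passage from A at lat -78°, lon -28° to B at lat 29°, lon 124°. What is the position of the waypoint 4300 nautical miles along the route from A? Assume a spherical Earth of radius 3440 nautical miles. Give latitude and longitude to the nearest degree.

The haversine formula gives a central angle δ ≈ 2.259 rad (129.4°) between the endpoints. The total great-circle distance is δ·R ≈ 2.259 × 3440 ≈ 7769 nmi, so the target fraction is f = 4300/7769 ≈ 0.553.
Interpolate at f ≈ 0.553 with slerp weights a = sin((1−f)δ)/sin δ ≈ 1.095, b = sin(fδ)/sin δ ≈ 1.228.
p = a·p₁ + b·p₂ ≈ (-0.400, 0.784, -0.476); φ = arcsin(p_z) ≈ -28.40°, λ = atan2(p_y, p_x) ≈ 117.02°.

≈ lat -28°, lon 117°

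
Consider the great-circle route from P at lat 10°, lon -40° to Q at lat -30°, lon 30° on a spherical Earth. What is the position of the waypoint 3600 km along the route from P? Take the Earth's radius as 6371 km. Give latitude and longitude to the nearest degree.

Write both endpoints as unit vectors p₁, p₂ with components (cos φ cos λ, cos φ sin λ, sin φ).
The central angle between the endpoints is δ = arccos(p₁·p₂) ≈ 1.364 rad (78.2°). The total great-circle distance is δ·R ≈ 1.364 × 6371 ≈ 8693 km, so the target fraction is f = 3600/8693 ≈ 0.414.
Interpolate at f ≈ 0.414 with slerp weights a = sin((1−f)δ)/sin δ ≈ 0.732, b = sin(fδ)/sin δ ≈ 0.547.
p = a·p₁ + b·p₂ ≈ (0.963, -0.227, -0.146); φ = arcsin(p_z) ≈ -8.42°, λ = atan2(p_y, p_x) ≈ -13.25°.

≈ lat -8°, lon -13°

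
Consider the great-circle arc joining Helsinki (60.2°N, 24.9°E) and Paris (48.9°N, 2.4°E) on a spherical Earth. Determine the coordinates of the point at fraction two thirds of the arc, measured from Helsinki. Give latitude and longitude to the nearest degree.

≈ (53°N, 9°E)

Write both endpoints as unit vectors p₁, p₂ with components (cos φ cos λ, cos φ sin λ, sin φ).
The central angle between the endpoints is δ = arccos(p₁·p₂) ≈ 0.299 rad (17.1°).
Interpolate at f = 2/3 with slerp weights a = sin((1−f)δ)/sin δ ≈ 0.338, b = sin(fδ)/sin δ ≈ 0.672.
p = a·p₁ + b·p₂ ≈ (0.594, 0.089, 0.800); φ = arcsin(p_z) ≈ 53.10°, λ = atan2(p_y, p_x) ≈ 8.54°.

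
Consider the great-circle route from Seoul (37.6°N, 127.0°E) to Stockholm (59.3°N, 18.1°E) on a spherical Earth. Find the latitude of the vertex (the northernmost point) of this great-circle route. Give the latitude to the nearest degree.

≈ 65°N

The great circle lies in the plane with unit normal n̂ = (p₁ × p₂)/|p₁ × p₂|.
Here n̂_z ≈ -0.416; the vertex latitude is φ_max = arccos|n̂_z| ≈ 65.4°.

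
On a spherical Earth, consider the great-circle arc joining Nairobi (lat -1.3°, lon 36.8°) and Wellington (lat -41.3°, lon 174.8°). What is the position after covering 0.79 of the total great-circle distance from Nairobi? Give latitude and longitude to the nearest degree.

Convert each endpoint to a unit vector on the sphere (x = cos φ cos λ, y = cos φ sin λ, z = sin φ).
The central angle between the endpoints is δ = arccos(p₁·p₂) ≈ 2.145 rad (122.9°).
Interpolate at f = 0.79 with slerp weights a = sin((1−f)δ)/sin δ ≈ 0.519, b = sin(fδ)/sin δ ≈ 1.182.
p = a·p₁ + b·p₂ ≈ (-0.469, 0.391, -0.792); φ = arcsin(p_z) ≈ -52.36°, λ = atan2(p_y, p_x) ≈ 140.19°.

≈ lat -52°, lon 140°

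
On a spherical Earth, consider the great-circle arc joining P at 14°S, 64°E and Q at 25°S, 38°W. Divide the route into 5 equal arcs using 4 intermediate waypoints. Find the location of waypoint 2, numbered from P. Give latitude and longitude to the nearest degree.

Write both endpoints as unit vectors p₁, p₂ with components (cos φ cos λ, cos φ sin λ, sin φ).
The central angle between the endpoints is δ = arccos(p₁·p₂) ≈ 1.651 rad (94.6°).
Interpolate at f = 2/5 with slerp weights a = sin((1−f)δ)/sin δ ≈ 0.839, b = sin(fδ)/sin δ ≈ 0.616.
p = a·p₁ + b·p₂ ≈ (0.797, 0.388, -0.463); φ = arcsin(p_z) ≈ -27.59°, λ = atan2(p_y, p_x) ≈ 25.99°.

≈ 28°S, 26°E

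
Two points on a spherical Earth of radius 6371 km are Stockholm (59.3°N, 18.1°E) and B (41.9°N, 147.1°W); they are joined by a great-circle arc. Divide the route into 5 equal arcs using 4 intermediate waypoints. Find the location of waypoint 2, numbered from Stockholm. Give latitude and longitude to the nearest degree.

Write both endpoints as unit vectors p₁, p₂ with components (cos φ cos λ, cos φ sin λ, sin φ).
The central angle between the endpoints is δ = arccos(p₁·p₂) ≈ 1.362 rad (78.1°).
Interpolate at f = 2/5 with slerp weights a = sin((1−f)δ)/sin δ ≈ 0.746, b = sin(fδ)/sin δ ≈ 0.530.
p = a·p₁ + b·p₂ ≈ (0.031, -0.096, 0.995); φ = arcsin(p_z) ≈ 84.22°, λ = atan2(p_y, p_x) ≈ -72.28°.

≈ (84°N, 72°W)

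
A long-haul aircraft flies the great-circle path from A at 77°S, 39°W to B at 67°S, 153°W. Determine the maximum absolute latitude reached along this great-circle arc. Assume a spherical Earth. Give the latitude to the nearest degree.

The great circle lies in the plane with unit normal n̂ = (p₁ × p₂)/|p₁ × p₂|.
Here n̂_z ≈ -0.158; the vertex latitude is φ_max = arccos|n̂_z| ≈ 80.9°.
Check via Clairaut: cos φ_max = |cos φ₁| · sin C = cos(77.0°)·sin(135.4°) ≈ 0.158, again giving ≈ 80.9°.

≈ 81°S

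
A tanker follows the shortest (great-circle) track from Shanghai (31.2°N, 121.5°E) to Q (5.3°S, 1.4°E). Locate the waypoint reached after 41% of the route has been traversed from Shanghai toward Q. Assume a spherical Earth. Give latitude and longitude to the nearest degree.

≈ (28°N, 65°E)

The haversine formula gives a central angle δ ≈ 2.066 rad (118.4°) between the endpoints.
Interpolate at f = 0.41 with slerp weights a = sin((1−f)δ)/sin δ ≈ 1.067, b = sin(fδ)/sin δ ≈ 0.851.
p = a·p₁ + b·p₂ ≈ (0.371, 0.799, 0.474); φ = arcsin(p_z) ≈ 28.29°, λ = atan2(p_y, p_x) ≈ 65.09°.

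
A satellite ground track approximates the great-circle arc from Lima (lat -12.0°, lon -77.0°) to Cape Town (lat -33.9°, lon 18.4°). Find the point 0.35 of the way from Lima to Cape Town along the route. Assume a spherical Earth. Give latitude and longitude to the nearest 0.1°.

The haversine formula gives a central angle δ ≈ 1.531 rad (87.7°) between the endpoints.
Interpolate at f = 0.35 with slerp weights a = sin((1−f)δ)/sin δ ≈ 0.840, b = sin(fδ)/sin δ ≈ 0.511.
p = a·p₁ + b·p₂ ≈ (0.587, -0.666, -0.460); φ = arcsin(p_z) ≈ -27.36°, λ = atan2(p_y, p_x) ≈ -48.61°.

≈ lat -27.4°, lon -48.6°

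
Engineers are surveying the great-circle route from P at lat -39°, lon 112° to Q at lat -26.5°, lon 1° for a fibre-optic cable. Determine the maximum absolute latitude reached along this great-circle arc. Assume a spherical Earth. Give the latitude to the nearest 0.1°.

The great circle lies in the plane with unit normal n̂ = (p₁ × p₂)/|p₁ × p₂|.
Here n̂_z ≈ -0.650; the vertex latitude is φ_max = arccos|n̂_z| ≈ 49.5°.
Check via Clairaut: cos φ_max = |cos φ₁| · sin C = cos(39.0°)·sin(123.3°) ≈ 0.650, again giving ≈ 49.5°.

≈ -49.5°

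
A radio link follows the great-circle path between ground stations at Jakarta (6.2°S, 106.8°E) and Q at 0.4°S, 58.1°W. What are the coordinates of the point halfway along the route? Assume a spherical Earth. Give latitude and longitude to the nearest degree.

≈ 24°S, 23°E

The haversine formula gives a central angle δ ≈ 2.854 rad (163.5°) between the endpoints.
Interpolate at f = 1/2 with slerp weights a = sin((1−f)δ)/sin δ ≈ 3.494, b = sin(fδ)/sin δ ≈ 3.494.
p = a·p₁ + b·p₂ ≈ (0.842, 0.359, -0.402); φ = arcsin(p_z) ≈ -23.69°, λ = atan2(p_y, p_x) ≈ 23.09°.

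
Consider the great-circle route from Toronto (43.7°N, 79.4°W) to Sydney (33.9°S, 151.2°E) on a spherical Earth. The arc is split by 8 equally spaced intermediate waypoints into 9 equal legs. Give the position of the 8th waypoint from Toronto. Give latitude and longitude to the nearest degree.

≈ 25°S, 166°E

Write both endpoints as unit vectors p₁, p₂ with components (cos φ cos λ, cos φ sin λ, sin φ).
The central angle between the endpoints is δ = arccos(p₁·p₂) ≈ 2.444 rad (140.0°).
Interpolate at f = 8/9 with slerp weights a = sin((1−f)δ)/sin δ ≈ 0.417, b = sin(fδ)/sin δ ≈ 1.283.
p = a·p₁ + b·p₂ ≈ (-0.878, 0.216, -0.427); φ = arcsin(p_z) ≈ -25.30°, λ = atan2(p_y, p_x) ≈ 166.15°.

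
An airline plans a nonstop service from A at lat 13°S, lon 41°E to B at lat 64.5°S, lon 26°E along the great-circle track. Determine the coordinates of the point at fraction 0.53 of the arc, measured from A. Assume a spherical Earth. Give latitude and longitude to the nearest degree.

≈ lat 41°S, lon 36°E

From cos δ = sin φ₁ sin φ₂ + cos φ₁ cos φ₂ cos Δλ, the central angle is δ ≈ 0.917 rad (52.5°).
Interpolate at f = 0.53 with slerp weights a = sin((1−f)δ)/sin δ ≈ 0.526, b = sin(fδ)/sin δ ≈ 0.588.
p = a·p₁ + b·p₂ ≈ (0.615, 0.447, -0.650); φ = arcsin(p_z) ≈ -40.51°, λ = atan2(p_y, p_x) ≈ 36.05°.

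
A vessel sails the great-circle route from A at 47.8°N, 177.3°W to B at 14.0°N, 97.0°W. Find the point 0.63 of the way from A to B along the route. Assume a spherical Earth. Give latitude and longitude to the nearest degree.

The haversine formula gives a central angle δ ≈ 1.278 rad (73.2°) between the endpoints.
Interpolate at f = 0.63 with slerp weights a = sin((1−f)δ)/sin δ ≈ 0.476, b = sin(fδ)/sin δ ≈ 0.753.
p = a·p₁ + b·p₂ ≈ (-0.408, -0.740, 0.534); φ = arcsin(p_z) ≈ 32.31°, λ = atan2(p_y, p_x) ≈ -118.87°.

≈ 32°N, 119°W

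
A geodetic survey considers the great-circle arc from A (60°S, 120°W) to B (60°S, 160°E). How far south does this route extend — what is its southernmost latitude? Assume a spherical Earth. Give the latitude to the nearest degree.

The great circle lies in the plane with unit normal n̂ = (p₁ × p₂)/|p₁ × p₂|.
Here n̂_z ≈ -0.404; the vertex latitude is φ_max = arccos|n̂_z| ≈ 66.1°.

≈ 66°S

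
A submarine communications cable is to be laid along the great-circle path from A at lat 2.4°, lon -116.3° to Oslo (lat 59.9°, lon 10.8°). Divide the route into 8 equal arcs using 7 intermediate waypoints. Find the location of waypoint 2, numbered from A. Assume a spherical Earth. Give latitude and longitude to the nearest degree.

≈ lat 26°, lon -104°

Write both endpoints as unit vectors p₁, p₂ with components (cos φ cos λ, cos φ sin λ, sin φ).
The central angle between the endpoints is δ = arccos(p₁·p₂) ≈ 1.840 rad (105.4°).
Interpolate at f = 2/8 with slerp weights a = sin((1−f)δ)/sin δ ≈ 1.019, b = sin(fδ)/sin δ ≈ 0.461.
p = a·p₁ + b·p₂ ≈ (-0.224, -0.869, 0.441); φ = arcsin(p_z) ≈ 26.17°, λ = atan2(p_y, p_x) ≈ -104.45°.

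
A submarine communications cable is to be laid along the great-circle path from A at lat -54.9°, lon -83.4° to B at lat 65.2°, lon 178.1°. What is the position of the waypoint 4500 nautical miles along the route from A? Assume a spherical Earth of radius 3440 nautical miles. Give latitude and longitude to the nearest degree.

The haversine formula gives a central angle δ ≈ 2.463 rad (141.1°) between the endpoints. The total great-circle distance is δ·R ≈ 2.463 × 3440 ≈ 8472 nmi, so the target fraction is f = 4500/8472 ≈ 0.531.
Interpolate at f ≈ 0.531 with slerp weights a = sin((1−f)δ)/sin δ ≈ 1.457, b = sin(fδ)/sin δ ≈ 1.538.
p = a·p₁ + b·p₂ ≈ (-0.549, -0.811, 0.204); φ = arcsin(p_z) ≈ 11.79°, λ = atan2(p_y, p_x) ≈ -124.08°.

≈ lat 12°, lon -124°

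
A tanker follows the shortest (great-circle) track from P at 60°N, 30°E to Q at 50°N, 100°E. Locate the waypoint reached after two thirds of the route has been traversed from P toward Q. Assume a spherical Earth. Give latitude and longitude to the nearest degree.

≈ 58°N, 82°E

Convert each endpoint to a unit vector on the sphere (x = cos φ cos λ, y = cos φ sin λ, z = sin φ).
The central angle between the endpoints is δ = arccos(p₁·p₂) ≈ 0.687 rad (39.3°).
Interpolate at f = 2/3 with slerp weights a = sin((1−f)δ)/sin δ ≈ 0.358, b = sin(fδ)/sin δ ≈ 0.697.
p = a·p₁ + b·p₂ ≈ (0.077, 0.531, 0.844); φ = arcsin(p_z) ≈ 57.56°, λ = atan2(p_y, p_x) ≈ 81.73°.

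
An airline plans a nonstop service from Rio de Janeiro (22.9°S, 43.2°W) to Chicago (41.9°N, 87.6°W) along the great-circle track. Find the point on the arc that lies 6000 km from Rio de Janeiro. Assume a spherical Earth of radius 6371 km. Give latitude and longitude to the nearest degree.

≈ (24°N, 71°W)

Write both endpoints as unit vectors p₁, p₂ with components (cos φ cos λ, cos φ sin λ, sin φ).
The central angle between the endpoints is δ = arccos(p₁·p₂) ≈ 1.339 rad (76.7°). The total great-circle distance is δ·R ≈ 1.339 × 6371 ≈ 8529 km, so the target fraction is f = 6000/8529 ≈ 0.703.
Interpolate at f ≈ 0.703 with slerp weights a = sin((1−f)δ)/sin δ ≈ 0.397, b = sin(fδ)/sin δ ≈ 0.831.
p = a·p₁ + b·p₂ ≈ (0.293, -0.868, 0.400); φ = arcsin(p_z) ≈ 23.60°, λ = atan2(p_y, p_x) ≈ -71.38°.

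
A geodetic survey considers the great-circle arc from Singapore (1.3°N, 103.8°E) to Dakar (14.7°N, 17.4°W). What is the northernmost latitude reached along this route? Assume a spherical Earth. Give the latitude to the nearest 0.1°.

≈ 17.8°N

The great circle lies in the plane with unit normal n̂ = (p₁ × p₂)/|p₁ × p₂|.
Here n̂_z ≈ -0.952; the vertex latitude is φ_max = arccos|n̂_z| ≈ 17.8°.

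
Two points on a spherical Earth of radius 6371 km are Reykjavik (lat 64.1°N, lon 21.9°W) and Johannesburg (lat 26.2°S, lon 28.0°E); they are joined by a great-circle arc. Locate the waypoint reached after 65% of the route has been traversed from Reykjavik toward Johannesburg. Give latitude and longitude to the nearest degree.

Convert each endpoint to a unit vector on the sphere (x = cos φ cos λ, y = cos φ sin λ, z = sin φ).
The central angle between the endpoints is δ = arccos(p₁·p₂) ≈ 1.716 rad (98.3°).
Interpolate at f = 0.65 with slerp weights a = sin((1−f)δ)/sin δ ≈ 0.571, b = sin(fδ)/sin δ ≈ 0.908.
p = a·p₁ + b·p₂ ≈ (0.951, 0.289, 0.113); φ = arcsin(p_z) ≈ 6.49°, λ = atan2(p_y, p_x) ≈ 16.93°.

≈ lat 6°N, lon 17°E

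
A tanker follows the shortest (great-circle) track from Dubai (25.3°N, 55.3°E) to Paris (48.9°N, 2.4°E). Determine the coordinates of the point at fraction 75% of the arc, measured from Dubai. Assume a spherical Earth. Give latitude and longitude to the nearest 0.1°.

≈ 45.6°N, 19.1°E

Convert each endpoint to a unit vector on the sphere (x = cos φ cos λ, y = cos φ sin λ, z = sin φ).
The central angle between the endpoints is δ = arccos(p₁·p₂) ≈ 0.822 rad (47.1°).
Interpolate at f = 0.75 with slerp weights a = sin((1−f)δ)/sin δ ≈ 0.279, b = sin(fδ)/sin δ ≈ 0.789.
p = a·p₁ + b·p₂ ≈ (0.662, 0.229, 0.714); φ = arcsin(p_z) ≈ 45.55°, λ = atan2(p_y, p_x) ≈ 19.07°.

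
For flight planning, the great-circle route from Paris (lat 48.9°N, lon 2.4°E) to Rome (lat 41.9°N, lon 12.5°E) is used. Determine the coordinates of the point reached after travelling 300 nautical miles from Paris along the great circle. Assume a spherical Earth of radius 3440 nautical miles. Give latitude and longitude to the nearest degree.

≈ lat 45°N, lon 8°E

Write both endpoints as unit vectors p₁, p₂ with components (cos φ cos λ, cos φ sin λ, sin φ).
The central angle between the endpoints is δ = arccos(p₁·p₂) ≈ 0.174 rad (9.9°). The total great-circle distance is δ·R ≈ 0.174 × 3440 ≈ 597 nmi, so the target fraction is f = 300/597 ≈ 0.502.
Interpolate at f ≈ 0.502 with slerp weights a = sin((1−f)δ)/sin δ ≈ 0.500, b = sin(fδ)/sin δ ≈ 0.504.
p = a·p₁ + b·p₂ ≈ (0.695, 0.095, 0.713); φ = arcsin(p_z) ≈ 45.50°, λ = atan2(p_y, p_x) ≈ 7.79°.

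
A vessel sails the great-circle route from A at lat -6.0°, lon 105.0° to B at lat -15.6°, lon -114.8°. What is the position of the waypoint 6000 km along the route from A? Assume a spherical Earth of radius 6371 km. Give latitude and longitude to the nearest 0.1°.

Convert each endpoint to a unit vector on the sphere (x = cos φ cos λ, y = cos φ sin λ, z = sin φ).
The central angle between the endpoints is δ = arccos(p₁·p₂) ≈ 2.357 rad (135.1°). The total great-circle distance is δ·R ≈ 2.357 × 6371 ≈ 15018 km, so the target fraction is f = 6000/15018 ≈ 0.400.
Interpolate at f ≈ 0.400 with slerp weights a = sin((1−f)δ)/sin δ ≈ 1.399, b = sin(fδ)/sin δ ≈ 1.145.
p = a·p₁ + b·p₂ ≈ (-0.822, 0.343, -0.454); φ = arcsin(p_z) ≈ -27.00°, λ = atan2(p_y, p_x) ≈ 157.38°.

≈ lat -27.0°, lon 157.4°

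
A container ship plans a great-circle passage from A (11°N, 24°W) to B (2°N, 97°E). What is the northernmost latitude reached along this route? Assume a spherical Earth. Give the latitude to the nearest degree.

The great circle lies in the plane with unit normal n̂ = (p₁ × p₂)/|p₁ × p₂|.
Here n̂_z ≈ +0.970; the vertex latitude is φ_max = arccos|n̂_z| ≈ 14.0°.
Check via Clairaut: cos φ_max = |cos φ₁| · sin C = cos(11.0°)·sin(81.2°) ≈ 0.970, again giving ≈ 14.0°.

≈ 14°N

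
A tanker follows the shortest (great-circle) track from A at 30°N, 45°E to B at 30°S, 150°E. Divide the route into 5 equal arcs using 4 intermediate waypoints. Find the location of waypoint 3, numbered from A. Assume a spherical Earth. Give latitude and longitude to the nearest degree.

Write both endpoints as unit vectors p₁, p₂ with components (cos φ cos λ, cos φ sin λ, sin φ).
The central angle between the endpoints is δ = arccos(p₁·p₂) ≈ 2.031 rad (116.4°).
Interpolate at f = 3/5 with slerp weights a = sin((1−f)δ)/sin δ ≈ 0.810, b = sin(fδ)/sin δ ≈ 1.048.
p = a·p₁ + b·p₂ ≈ (-0.290, 0.950, -0.119); φ = arcsin(p_z) ≈ -6.82°, λ = atan2(p_y, p_x) ≈ 106.95°.

≈ 7°S, 107°E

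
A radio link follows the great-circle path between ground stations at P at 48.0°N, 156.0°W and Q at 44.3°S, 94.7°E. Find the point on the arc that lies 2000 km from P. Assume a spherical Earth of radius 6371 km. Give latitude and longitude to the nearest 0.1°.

≈ 38.7°N, 177.3°W

Convert each endpoint to a unit vector on the sphere (x = cos φ cos λ, y = cos φ sin λ, z = sin φ).
The central angle between the endpoints is δ = arccos(p₁·p₂) ≈ 2.315 rad (132.6°). The total great-circle distance is δ·R ≈ 2.315 × 6371 ≈ 14748 km, so the target fraction is f = 2000/14748 ≈ 0.136.
Interpolate at f ≈ 0.136 with slerp weights a = sin((1−f)δ)/sin δ ≈ 1.235, b = sin(fδ)/sin δ ≈ 0.420.
p = a·p₁ + b·p₂ ≈ (-0.780, -0.037, 0.625); φ = arcsin(p_z) ≈ 38.68°, λ = atan2(p_y, p_x) ≈ -177.29°.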